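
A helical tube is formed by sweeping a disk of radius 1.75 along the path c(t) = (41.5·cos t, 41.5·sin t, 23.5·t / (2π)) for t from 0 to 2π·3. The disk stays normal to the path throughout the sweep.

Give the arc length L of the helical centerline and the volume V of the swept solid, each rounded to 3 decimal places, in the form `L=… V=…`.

L=785.427 V=7556.693

2πR = 2π·41.5 = 260.752190
per-turn = √(260.752190² + 23.5²) = √(67991.7047 + 552.25) = √68543.9547 = 261.809004
L = 3 × 261.809004 = 785.427013
V = π·1.75² × L = 9.621128 × 785.427013 = 7556.693434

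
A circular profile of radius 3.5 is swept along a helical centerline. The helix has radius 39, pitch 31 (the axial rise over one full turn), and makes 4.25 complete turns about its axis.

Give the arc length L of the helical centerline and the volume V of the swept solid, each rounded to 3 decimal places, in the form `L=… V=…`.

L=1049.739 V=40398.675

2πR = 2π·39 = 245.044227
per-turn = √(245.044227² + 31²) = √(60046.6732 + 961) = √61007.6732 = 246.997314
L = 4.25 × 246.997314 = 1049.738585
V = π·3.5² × L = 38.484510 × 1049.738585 = 40398.675077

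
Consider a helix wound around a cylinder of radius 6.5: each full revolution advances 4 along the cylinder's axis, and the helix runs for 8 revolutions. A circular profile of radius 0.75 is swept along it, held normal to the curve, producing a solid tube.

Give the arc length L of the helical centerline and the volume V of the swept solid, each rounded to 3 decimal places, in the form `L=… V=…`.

L=328.289 V=580.134

2πR = 2π·6.5 = 40.840704
per-turn = √(40.840704² + 4²) = √(1667.9631 + 16) = √1683.9631 = 41.036120
L = 8 × 41.036120 = 328.288960
V = π·0.75² × L = 1.767146 × 328.288960 = 580.134479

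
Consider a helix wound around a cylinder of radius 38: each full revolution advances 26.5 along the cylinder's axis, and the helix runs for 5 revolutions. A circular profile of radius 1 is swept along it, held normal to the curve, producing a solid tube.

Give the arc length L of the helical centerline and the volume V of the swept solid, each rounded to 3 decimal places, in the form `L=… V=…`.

2πR = 2π·38 = 238.761042
per-turn = √(238.761042² + 26.5²) = √(57006.8350 + 702.25) = √57709.0850 = 240.227153
L = 5 × 240.227153 = 1201.135765
V = π·1² × L = 3.141593 × 1201.135765 = 3773.479295

L=1201.136 V=3773.479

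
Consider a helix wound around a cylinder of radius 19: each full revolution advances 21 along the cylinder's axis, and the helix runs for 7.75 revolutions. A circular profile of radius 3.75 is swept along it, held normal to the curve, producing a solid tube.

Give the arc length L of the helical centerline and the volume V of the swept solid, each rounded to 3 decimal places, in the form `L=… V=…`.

2πR = 2π·19 = 119.380521
per-turn = √(119.380521² + 21²) = √(14251.7088 + 441) = √14692.7088 = 121.213484
L = 7.75 × 121.213484 = 939.404503
V = π·3.75² × L = 44.178647 × 939.404503 = 41501.619623

L=939.405 V=41501.620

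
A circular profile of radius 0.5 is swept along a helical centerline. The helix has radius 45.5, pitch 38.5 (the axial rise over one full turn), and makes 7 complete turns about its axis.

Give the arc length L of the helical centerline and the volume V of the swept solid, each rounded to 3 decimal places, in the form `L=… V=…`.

L=2019.260 V=1585.923

2πR = 2π·45.5 = 285.884931
per-turn = √(285.884931² + 38.5²) = √(81730.1940 + 1482.25) = √83212.4440 = 288.465672
L = 7 × 288.465672 = 2019.259705
V = π·0.5² × L = 0.785398 × 2019.259705 = 1585.922864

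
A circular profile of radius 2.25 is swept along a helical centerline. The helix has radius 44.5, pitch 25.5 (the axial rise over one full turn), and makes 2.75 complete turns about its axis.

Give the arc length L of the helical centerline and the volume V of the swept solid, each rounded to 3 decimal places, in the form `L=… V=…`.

L=772.096 V=12279.655

2πR = 2π·44.5 = 279.601746
per-turn = √(279.601746² + 25.5²) = √(78177.1365 + 650.25) = √78827.3865 = 280.762153
L = 2.75 × 280.762153 = 772.095920
V = π·2.25² × L = 15.904313 × 772.095920 = 12279.655035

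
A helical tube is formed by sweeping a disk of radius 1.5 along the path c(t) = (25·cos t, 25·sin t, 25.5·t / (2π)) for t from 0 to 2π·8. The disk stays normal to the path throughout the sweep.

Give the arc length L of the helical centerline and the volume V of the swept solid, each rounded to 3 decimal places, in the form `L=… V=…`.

L=1273.088 V=8998.928

2πR = 2π·25 = 157.079633
per-turn = √(157.079633² + 25.5²) = √(24674.0110 + 650.25) = √25324.2610 = 159.135983
L = 8 × 159.135983 = 1273.087862
V = π·1.5² × L = 7.068583 × 1273.087862 = 8998.927817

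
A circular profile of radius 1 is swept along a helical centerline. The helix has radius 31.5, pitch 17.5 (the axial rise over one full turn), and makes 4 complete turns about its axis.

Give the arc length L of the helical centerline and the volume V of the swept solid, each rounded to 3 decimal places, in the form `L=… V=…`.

L=794.770 V=2496.844

2πR = 2π·31.5 = 197.920337
per-turn = √(197.920337² + 17.5²) = √(39172.4599 + 306.25) = √39478.7099 = 198.692501
L = 4 × 198.692501 = 794.770003
V = π·1² × L = 3.141593 × 794.770003 = 2496.843603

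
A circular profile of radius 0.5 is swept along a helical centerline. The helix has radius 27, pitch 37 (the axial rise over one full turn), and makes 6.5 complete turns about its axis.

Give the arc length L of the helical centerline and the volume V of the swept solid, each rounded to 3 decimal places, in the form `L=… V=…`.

2πR = 2π·27 = 169.646003
per-turn = √(169.646003² + 37²) = √(28779.7664 + 1369) = √30148.7664 = 173.634001
L = 6.5 × 173.634001 = 1128.621009
V = π·0.5² × L = 0.785398 × 1128.621009 = 886.416868

L=1128.621 V=886.417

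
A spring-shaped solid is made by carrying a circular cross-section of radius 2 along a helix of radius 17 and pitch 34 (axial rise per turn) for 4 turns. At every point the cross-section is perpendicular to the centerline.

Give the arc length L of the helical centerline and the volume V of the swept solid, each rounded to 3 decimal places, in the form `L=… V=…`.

L=448.380 V=5634.503

2πR = 2π·17 = 106.814150
per-turn = √(106.814150² + 34²) = √(11409.2627 + 1156) = √12565.2627 = 112.094883
L = 4 × 112.094883 = 448.379530
V = π·2² × L = 12.566371 × 448.379530 = 5634.503351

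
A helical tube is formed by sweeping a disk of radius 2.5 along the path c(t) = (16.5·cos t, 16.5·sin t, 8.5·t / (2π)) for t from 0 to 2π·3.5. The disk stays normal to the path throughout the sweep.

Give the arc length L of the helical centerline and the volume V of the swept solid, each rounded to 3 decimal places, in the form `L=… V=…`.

2πR = 2π·16.5 = 103.672558
per-turn = √(103.672558² + 8.5²) = √(10747.9992 + 72.25) = √10820.2492 = 104.020427
L = 3.5 × 104.020427 = 364.071494
V = π·2.5² × L = 19.634954 × 364.071494 = 7148.527065

L=364.071 V=7148.527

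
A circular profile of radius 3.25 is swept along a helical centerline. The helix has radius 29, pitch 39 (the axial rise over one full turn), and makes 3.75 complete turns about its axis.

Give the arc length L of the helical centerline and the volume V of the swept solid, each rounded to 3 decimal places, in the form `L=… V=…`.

L=698.773 V=23187.419

2πR = 2π·29 = 182.212374
per-turn = √(182.212374² + 39²) = √(33201.3492 + 1521) = √34722.3492 = 186.339339
L = 3.75 × 186.339339 = 698.772521
V = π·3.25² × L = 33.183072 × 698.772521 = 23187.419148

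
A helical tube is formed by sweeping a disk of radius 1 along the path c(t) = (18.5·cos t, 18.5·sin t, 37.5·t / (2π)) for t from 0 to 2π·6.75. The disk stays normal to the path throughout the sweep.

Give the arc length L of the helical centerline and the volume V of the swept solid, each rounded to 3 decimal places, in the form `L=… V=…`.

L=824.433 V=2590.032

2πR = 2π·18.5 = 116.238928
per-turn = √(116.238928² + 37.5²) = √(13511.4884 + 1406.25) = √14917.7384 = 122.138194
L = 6.75 × 122.138194 = 824.432809
V = π·1² × L = 3.141593 × 824.432809 = 2590.032057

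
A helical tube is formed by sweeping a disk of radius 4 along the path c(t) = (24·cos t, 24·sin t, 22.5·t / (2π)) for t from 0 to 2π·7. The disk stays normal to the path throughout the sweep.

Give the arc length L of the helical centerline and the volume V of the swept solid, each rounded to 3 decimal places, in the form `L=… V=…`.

2πR = 2π·24 = 150.796447
per-turn = √(150.796447² + 22.5²) = √(22739.5685 + 506.25) = √23245.8185 = 152.465795
L = 7 × 152.465795 = 1067.260563
V = π·4² × L = 50.265482 × 1067.260563 = 53646.367087

L=1067.261 V=53646.367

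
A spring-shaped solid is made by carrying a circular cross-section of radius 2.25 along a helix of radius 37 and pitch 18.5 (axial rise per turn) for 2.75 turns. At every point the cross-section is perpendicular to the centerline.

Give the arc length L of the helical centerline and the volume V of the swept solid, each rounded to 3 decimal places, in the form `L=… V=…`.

L=641.335 V=10199.995

2πR = 2π·37 = 232.477856
per-turn = √(232.477856² + 18.5²) = √(54045.9537 + 342.25) = √54388.2037 = 233.212786
L = 2.75 × 233.212786 = 641.335162
V = π·2.25² × L = 15.904313 × 641.335162 = 10199.995038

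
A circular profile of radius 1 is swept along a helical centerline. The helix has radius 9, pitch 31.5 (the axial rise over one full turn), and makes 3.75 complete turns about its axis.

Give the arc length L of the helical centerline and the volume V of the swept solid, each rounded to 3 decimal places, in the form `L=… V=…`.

2πR = 2π·9 = 56.548668
per-turn = √(56.548668² + 31.5²) = √(3197.7518 + 992.25) = √4190.0018 = 64.730223
L = 3.75 × 64.730223 = 242.738338
V = π·1² × L = 3.141593 × 242.738338 = 762.584979

L=242.738 V=762.585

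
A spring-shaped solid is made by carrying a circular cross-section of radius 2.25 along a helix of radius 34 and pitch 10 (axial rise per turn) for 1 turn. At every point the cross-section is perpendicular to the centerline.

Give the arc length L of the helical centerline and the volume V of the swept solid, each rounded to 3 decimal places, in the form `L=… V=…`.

L=213.862 V=3401.332

2πR = 2π·34 = 213.628300
per-turn = √(213.628300² + 10²) = √(45637.0508 + 100) = √45737.0508 = 213.862224
L = 1 × 213.862224 = 213.862224
V = π·2.25² × L = 15.904313 × 213.862224 = 3401.331705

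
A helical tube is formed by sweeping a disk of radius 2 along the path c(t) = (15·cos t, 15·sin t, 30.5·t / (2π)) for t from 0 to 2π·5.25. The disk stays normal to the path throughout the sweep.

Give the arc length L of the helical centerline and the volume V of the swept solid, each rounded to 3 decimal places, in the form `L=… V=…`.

L=520.065 V=6535.333

2πR = 2π·15 = 94.247780
per-turn = √(94.247780² + 30.5²) = √(8882.6440 + 930.25) = √9812.8940 = 99.060052
L = 5.25 × 99.060052 = 520.065275
V = π·2² × L = 12.566371 × 520.065275 = 6535.332984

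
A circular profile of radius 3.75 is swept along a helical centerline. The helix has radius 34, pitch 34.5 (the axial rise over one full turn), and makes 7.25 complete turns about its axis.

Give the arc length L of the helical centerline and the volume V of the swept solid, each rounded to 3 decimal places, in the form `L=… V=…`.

2πR = 2π·34 = 213.628300
per-turn = √(213.628300² + 34.5²) = √(45637.0508 + 1190.25) = √46827.3008 = 216.396166
L = 7.25 × 216.396166 = 1568.872205
V = π·3.75² × L = 44.178647 × 1568.872205 = 69310.650849

L=1568.872 V=69310.651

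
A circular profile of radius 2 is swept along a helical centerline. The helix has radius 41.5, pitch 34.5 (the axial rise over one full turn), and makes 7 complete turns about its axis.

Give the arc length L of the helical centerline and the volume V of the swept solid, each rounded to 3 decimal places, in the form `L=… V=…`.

L=1841.172 V=23136.855

2πR = 2π·41.5 = 260.752190
per-turn = √(260.752190² + 34.5²) = √(67991.7047 + 1190.25) = √69181.9547 = 263.024628
L = 7 × 263.024628 = 1841.172393
V = π·2² × L = 12.566371 × 1841.172393 = 23136.854657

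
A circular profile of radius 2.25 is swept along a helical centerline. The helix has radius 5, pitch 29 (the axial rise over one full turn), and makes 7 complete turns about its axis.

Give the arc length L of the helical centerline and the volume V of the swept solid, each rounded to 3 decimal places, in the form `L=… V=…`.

L=299.283 V=4759.884

2πR = 2π·5 = 31.415927
per-turn = √(31.415927² + 29²) = √(986.9604 + 841) = √1827.9604 = 42.754654
L = 7 × 42.754654 = 299.282578
V = π·2.25² × L = 15.904313 × 299.282578 = 4759.883741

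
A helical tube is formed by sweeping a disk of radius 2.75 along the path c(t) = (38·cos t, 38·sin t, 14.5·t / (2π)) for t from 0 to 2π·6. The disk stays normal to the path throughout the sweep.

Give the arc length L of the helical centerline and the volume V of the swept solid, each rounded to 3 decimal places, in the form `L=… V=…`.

2πR = 2π·38 = 238.761042
per-turn = √(238.761042² + 14.5²) = √(57006.8350 + 210.25) = √57217.0850 = 239.200930
L = 6 × 239.200930 = 1435.205581
V = π·2.75² × L = 23.758294 × 1435.205581 = 34098.036788

L=1435.206 V=34098.037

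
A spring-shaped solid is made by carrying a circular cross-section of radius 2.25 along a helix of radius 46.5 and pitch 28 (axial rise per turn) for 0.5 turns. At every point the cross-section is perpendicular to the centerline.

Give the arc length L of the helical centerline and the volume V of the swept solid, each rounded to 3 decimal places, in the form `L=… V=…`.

2πR = 2π·46.5 = 292.168117
per-turn = √(292.168117² + 28²) = √(85362.2085 + 784) = √86146.2085 = 293.506743
L = 0.5 × 293.506743 = 146.753372
V = π·2.25² × L = 15.904313 × 146.753372 = 2334.011530

L=146.753 V=2334.012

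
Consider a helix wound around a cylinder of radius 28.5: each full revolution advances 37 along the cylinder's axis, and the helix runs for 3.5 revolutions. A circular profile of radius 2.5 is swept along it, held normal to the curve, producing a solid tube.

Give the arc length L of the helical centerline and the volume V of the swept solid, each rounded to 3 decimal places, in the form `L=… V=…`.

2πR = 2π·28.5 = 179.070781
per-turn = √(179.070781² + 37²) = √(32066.3447 + 1369) = √33435.3447 = 182.853342
L = 3.5 × 182.853342 = 639.986697
V = π·2.5² × L = 19.634954 × 639.986697 = 12566.109414

L=639.987 V=12566.109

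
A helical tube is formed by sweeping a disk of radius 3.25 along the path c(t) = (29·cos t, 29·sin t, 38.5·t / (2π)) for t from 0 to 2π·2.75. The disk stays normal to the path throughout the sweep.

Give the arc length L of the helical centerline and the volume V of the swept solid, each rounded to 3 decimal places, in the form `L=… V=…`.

2πR = 2π·29 = 182.212374
per-turn = √(182.212374² + 38.5²) = √(33201.3492 + 1482.25) = √34683.5992 = 186.235333
L = 2.75 × 186.235333 = 512.147165
V = π·3.25² × L = 33.183072 × 512.147165 = 16994.616470

L=512.147 V=16994.616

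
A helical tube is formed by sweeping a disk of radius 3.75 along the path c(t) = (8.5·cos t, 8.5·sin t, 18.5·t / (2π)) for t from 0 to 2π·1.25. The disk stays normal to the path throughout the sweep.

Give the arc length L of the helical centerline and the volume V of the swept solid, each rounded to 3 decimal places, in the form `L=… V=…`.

2πR = 2π·8.5 = 53.407075
per-turn = √(53.407075² + 18.5²) = √(2852.3157 + 342.25) = √3194.5657 = 56.520489
L = 1.25 × 56.520489 = 70.650611
V = π·3.75² × L = 44.178647 × 70.650611 = 3121.248391

L=70.651 V=3121.248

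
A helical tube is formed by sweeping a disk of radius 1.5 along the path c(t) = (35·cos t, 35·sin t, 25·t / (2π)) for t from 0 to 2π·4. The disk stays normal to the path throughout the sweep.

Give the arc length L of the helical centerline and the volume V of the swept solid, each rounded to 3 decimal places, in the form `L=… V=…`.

L=885.312 V=6257.900

2πR = 2π·35 = 219.911486
per-turn = √(219.911486² + 25²) = √(48361.0616 + 625) = √48986.0616 = 221.327950
L = 4 × 221.327950 = 885.311801
V = π·1.5² × L = 7.068583 × 885.311801 = 6257.900363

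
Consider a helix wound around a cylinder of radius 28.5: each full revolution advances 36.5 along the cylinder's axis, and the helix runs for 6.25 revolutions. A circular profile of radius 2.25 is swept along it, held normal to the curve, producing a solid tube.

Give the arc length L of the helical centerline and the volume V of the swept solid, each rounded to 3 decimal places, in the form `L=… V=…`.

2πR = 2π·28.5 = 179.070781
per-turn = √(179.070781² + 36.5²) = √(32066.3447 + 1332.25) = √33398.5947 = 182.752824
L = 6.25 × 182.752824 = 1142.205150
V = π·2.25² × L = 15.904313 × 1142.205150 = 18165.988003

L=1142.205 V=18165.988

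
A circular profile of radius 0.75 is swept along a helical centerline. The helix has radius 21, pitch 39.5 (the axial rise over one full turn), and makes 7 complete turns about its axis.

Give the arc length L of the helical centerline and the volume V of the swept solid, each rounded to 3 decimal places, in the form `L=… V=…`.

L=964.127 V=1703.754

2πR = 2π·21 = 131.946891
per-turn = √(131.946891² + 39.5²) = √(17409.9822 + 1560.25) = √18970.2322 = 137.732466
L = 7 × 137.732466 = 964.127261
V = π·0.75² × L = 1.767146 × 964.127261 = 1703.753506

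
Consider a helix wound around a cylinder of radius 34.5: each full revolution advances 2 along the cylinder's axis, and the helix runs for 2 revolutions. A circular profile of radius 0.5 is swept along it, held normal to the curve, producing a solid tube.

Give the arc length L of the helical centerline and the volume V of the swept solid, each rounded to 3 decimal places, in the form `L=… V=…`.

2πR = 2π·34.5 = 216.769893
per-turn = √(216.769893² + 2²) = √(46989.1866 + 4) = √46993.1866 = 216.779119
L = 2 × 216.779119 = 433.558239
V = π·0.5² × L = 0.785398 × 433.558239 = 340.515844

L=433.558 V=340.516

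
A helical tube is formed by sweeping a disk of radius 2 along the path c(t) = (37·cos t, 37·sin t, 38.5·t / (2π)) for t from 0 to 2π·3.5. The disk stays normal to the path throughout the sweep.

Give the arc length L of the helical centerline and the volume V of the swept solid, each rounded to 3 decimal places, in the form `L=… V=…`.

L=824.755 V=10364.175

2πR = 2π·37 = 232.477856
per-turn = √(232.477856² + 38.5²) = √(54045.9537 + 1482.25) = √55528.2037 = 235.644231
L = 3.5 × 235.644231 = 824.754809
V = π·2² × L = 12.566371 × 824.754809 = 10364.174599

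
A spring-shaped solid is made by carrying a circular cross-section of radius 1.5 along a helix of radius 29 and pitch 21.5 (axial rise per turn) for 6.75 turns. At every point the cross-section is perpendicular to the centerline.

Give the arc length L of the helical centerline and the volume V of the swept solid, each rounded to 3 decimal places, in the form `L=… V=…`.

2πR = 2π·29 = 182.212374
per-turn = √(182.212374² + 21.5²) = √(33201.3492 + 462.25) = √33663.5992 = 183.476427
L = 6.75 × 183.476427 = 1238.465881
V = π·1.5² × L = 7.068583 × 1238.465881 = 8754.199456

L=1238.466 V=8754.199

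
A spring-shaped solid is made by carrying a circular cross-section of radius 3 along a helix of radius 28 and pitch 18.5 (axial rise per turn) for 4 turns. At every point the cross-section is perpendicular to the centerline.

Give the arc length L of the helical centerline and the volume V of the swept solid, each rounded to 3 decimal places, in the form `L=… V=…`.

L=707.597 V=20006.829

2πR = 2π·28 = 175.929189
per-turn = √(175.929189² + 18.5²) = √(30951.0794 + 342.25) = √31293.3294 = 176.899207
L = 4 × 176.899207 = 707.596828
V = π·3² × L = 28.274334 × 707.596828 = 20006.828958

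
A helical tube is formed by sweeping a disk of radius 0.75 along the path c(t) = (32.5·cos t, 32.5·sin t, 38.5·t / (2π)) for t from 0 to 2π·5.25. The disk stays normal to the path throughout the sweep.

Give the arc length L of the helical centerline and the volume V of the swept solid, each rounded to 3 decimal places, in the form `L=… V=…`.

L=1090.956 V=1927.879

2πR = 2π·32.5 = 204.203522
per-turn = √(204.203522² + 38.5²) = √(41699.0786 + 1482.25) = √43181.3286 = 207.801176
L = 5.25 × 207.801176 = 1090.956172
V = π·0.75² × L = 1.767146 × 1090.956172 = 1927.878691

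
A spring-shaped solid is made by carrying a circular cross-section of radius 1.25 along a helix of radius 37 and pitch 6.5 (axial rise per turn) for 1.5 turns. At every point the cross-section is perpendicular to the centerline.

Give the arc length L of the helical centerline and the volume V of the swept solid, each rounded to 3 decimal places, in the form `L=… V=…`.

L=348.853 V=1712.428

2πR = 2π·37 = 232.477856
per-turn = √(232.477856² + 6.5²) = √(54045.9537 + 42.25) = √54088.2037 = 232.568707
L = 1.5 × 232.568707 = 348.853061
V = π·1.25² × L = 4.908739 × 348.853061 = 1712.428460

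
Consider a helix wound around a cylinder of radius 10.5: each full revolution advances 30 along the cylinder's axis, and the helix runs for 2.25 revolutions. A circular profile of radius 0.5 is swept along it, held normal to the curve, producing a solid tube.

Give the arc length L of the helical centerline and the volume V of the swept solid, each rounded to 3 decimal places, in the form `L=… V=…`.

2πR = 2π·10.5 = 65.973446
per-turn = √(65.973446² + 30²) = √(4352.4955 + 900) = √5252.4955 = 72.474103
L = 2.25 × 72.474103 = 163.066731
V = π·0.5² × L = 0.785398 × 163.066731 = 128.072311

L=163.067 V=128.072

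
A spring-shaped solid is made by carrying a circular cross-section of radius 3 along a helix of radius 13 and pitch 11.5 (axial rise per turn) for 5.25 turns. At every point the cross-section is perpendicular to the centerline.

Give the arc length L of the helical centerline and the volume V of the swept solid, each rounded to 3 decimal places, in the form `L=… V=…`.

2πR = 2π·13 = 81.681409
per-turn = √(81.681409² + 11.5²) = √(6671.8526 + 132.25) = √6804.1026 = 82.486984
L = 5.25 × 82.486984 = 433.056667
V = π·3² × L = 28.274334 × 433.056667 = 12244.388806

L=433.057 V=12244.389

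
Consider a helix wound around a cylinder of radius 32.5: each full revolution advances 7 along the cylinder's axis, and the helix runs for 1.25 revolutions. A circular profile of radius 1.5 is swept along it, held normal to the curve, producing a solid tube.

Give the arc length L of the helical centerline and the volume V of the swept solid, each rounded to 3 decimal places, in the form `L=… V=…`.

L=255.404 V=1805.347

2πR = 2π·32.5 = 204.203522
per-turn = √(204.203522² + 7²) = √(41699.0786 + 49) = √41748.0786 = 204.323466
L = 1.25 × 204.323466 = 255.404332
V = π·1.5² × L = 7.068583 × 255.404332 = 1805.346839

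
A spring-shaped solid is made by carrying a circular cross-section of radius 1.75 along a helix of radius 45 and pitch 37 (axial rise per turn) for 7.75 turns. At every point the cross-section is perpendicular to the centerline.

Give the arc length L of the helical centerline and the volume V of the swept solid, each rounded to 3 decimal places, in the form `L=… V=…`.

L=2209.943 V=21262.147

2πR = 2π·45 = 282.743339
per-turn = √(282.743339² + 37²) = √(79943.7956 + 1369) = √81312.7956 = 285.153986
L = 7.75 × 285.153986 = 2209.943390
V = π·1.75² × L = 9.621128 × 2209.943390 = 21262.147130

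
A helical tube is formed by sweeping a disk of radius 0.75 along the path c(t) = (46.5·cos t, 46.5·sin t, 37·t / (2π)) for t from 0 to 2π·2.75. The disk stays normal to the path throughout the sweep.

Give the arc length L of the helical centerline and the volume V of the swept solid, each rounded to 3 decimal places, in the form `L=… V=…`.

2πR = 2π·46.5 = 292.168117
per-turn = √(292.168117² + 37²) = √(85362.2085 + 1369) = √86731.2085 = 294.501627
L = 2.75 × 294.501627 = 809.879475
V = π·0.75² × L = 1.767146 × 809.879475 = 1431.175168

L=809.879 V=1431.175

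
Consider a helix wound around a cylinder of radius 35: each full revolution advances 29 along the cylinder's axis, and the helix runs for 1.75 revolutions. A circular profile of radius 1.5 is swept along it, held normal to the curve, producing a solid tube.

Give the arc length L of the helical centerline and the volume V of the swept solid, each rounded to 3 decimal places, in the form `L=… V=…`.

L=388.177 V=2743.861

2πR = 2π·35 = 219.911486
per-turn = √(219.911486² + 29²) = √(48361.0616 + 841) = √49202.0616 = 221.815377
L = 1.75 × 221.815377 = 388.176910
V = π·1.5² × L = 7.068583 × 388.176910 = 2743.860890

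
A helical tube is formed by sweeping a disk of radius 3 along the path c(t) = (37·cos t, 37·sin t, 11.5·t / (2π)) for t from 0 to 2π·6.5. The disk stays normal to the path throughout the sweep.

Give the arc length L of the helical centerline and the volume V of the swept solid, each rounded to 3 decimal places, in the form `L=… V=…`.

L=1512.954 V=42777.760

2πR = 2π·37 = 232.477856
per-turn = √(232.477856² + 11.5²) = √(54045.9537 + 132.25) = √54178.2037 = 232.762118
L = 6.5 × 232.762118 = 1512.953769
V = π·3² × L = 28.274334 × 1512.953769 = 42777.760006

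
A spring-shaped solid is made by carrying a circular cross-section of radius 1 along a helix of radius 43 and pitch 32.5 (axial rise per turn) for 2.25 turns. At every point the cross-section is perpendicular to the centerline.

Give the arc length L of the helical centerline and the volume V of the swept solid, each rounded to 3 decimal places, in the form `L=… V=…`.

L=612.281 V=1923.536

2πR = 2π·43 = 270.176968
per-turn = √(270.176968² + 32.5²) = √(72995.5942 + 1056.25) = √74051.8442 = 272.124685
L = 2.25 × 272.124685 = 612.280541
V = π·1² × L = 3.141593 × 612.280541 = 1923.536050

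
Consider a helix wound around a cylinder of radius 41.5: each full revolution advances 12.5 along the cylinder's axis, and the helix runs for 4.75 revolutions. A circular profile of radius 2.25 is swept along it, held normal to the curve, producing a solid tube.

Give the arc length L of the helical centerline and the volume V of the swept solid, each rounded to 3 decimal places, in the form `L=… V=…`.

2πR = 2π·41.5 = 260.752190
per-turn = √(260.752190² + 12.5²) = √(67991.7047 + 156.25) = √68147.9547 = 261.051632
L = 4.75 × 261.051632 = 1239.995253
V = π·2.25² × L = 15.904313 × 1239.995253 = 19721.272391

L=1239.995 V=19721.272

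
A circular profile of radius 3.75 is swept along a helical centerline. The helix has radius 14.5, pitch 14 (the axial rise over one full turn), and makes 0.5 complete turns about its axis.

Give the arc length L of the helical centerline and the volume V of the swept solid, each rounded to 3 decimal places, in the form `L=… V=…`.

2πR = 2π·14.5 = 91.106187
per-turn = √(91.106187² + 14²) = √(8300.3373 + 196) = √8496.3373 = 92.175579
L = 0.5 × 92.175579 = 46.087789
V = π·3.75² × L = 44.178647 × 46.087789 = 2036.096162

L=46.088 V=2036.096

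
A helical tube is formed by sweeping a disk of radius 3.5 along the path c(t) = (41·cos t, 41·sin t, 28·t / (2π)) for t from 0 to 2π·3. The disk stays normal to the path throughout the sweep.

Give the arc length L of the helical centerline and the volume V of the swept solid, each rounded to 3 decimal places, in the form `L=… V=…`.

L=777.383 V=29917.220

2πR = 2π·41 = 257.610598
per-turn = √(257.610598² + 28²) = √(66363.2200 + 784) = √67147.2200 = 259.127806
L = 3 × 259.127806 = 777.383419
V = π·3.5² × L = 38.484510 × 777.383419 = 29917.219962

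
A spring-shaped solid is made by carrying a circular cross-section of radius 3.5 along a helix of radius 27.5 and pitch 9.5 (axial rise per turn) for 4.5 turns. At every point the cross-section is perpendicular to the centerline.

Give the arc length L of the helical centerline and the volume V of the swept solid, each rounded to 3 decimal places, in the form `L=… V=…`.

2πR = 2π·27.5 = 172.787596
per-turn = √(172.787596² + 9.5²) = √(29855.5533 + 90.25) = √29945.8033 = 173.048558
L = 4.5 × 173.048558 = 778.718510
V = π·3.5² × L = 38.484510 × 778.718510 = 29968.600272

L=778.719 V=29968.600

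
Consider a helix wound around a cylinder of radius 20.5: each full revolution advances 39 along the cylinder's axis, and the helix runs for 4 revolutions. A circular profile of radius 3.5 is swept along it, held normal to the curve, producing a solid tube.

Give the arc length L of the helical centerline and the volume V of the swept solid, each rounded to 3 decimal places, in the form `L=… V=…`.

L=538.320 V=20716.998

2πR = 2π·20.5 = 128.805299
per-turn = √(128.805299² + 39²) = √(16590.8050 + 1521) = √18111.8050 = 134.580106
L = 4 × 134.580106 = 538.320425
V = π·3.5² × L = 38.484510 × 538.320425 = 20716.997783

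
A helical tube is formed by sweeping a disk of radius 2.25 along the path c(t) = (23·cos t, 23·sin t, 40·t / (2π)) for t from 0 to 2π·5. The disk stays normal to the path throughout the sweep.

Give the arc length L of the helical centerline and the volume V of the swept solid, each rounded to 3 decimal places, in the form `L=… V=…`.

2πR = 2π·23 = 144.513262
per-turn = √(144.513262² + 40²) = √(20884.0829 + 1600) = √22484.0829 = 149.946934
L = 5 × 149.946934 = 749.734668
V = π·2.25² × L = 15.904313 × 749.734668 = 11924.014688

L=749.735 V=11924.015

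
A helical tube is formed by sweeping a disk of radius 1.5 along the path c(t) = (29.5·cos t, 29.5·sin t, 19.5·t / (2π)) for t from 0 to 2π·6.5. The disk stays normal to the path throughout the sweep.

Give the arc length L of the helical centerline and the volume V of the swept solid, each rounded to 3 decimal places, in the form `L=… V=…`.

2πR = 2π·29.5 = 185.353967
per-turn = √(185.353967² + 19.5²) = √(34356.0929 + 380.25) = √34736.3429 = 186.376884
L = 6.5 × 186.376884 = 1211.449747
V = π·1.5² × L = 7.068583 × 1211.449747 = 8563.233654

L=1211.450 V=8563.234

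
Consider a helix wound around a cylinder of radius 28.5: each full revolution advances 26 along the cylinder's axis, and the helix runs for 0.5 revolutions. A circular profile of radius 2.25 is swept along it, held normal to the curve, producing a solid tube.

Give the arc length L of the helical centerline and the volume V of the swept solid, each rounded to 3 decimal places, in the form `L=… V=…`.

L=90.474 V=1438.930

2πR = 2π·28.5 = 179.070781
per-turn = √(179.070781² + 26²) = √(32066.3447 + 676) = √32742.3447 = 180.948459
L = 0.5 × 180.948459 = 90.474229
V = π·2.25² × L = 15.904313 × 90.474229 = 1438.930445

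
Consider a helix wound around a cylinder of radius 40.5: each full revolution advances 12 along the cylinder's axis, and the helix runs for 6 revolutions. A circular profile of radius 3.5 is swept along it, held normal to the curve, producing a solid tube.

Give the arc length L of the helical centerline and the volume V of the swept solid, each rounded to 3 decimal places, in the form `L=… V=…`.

L=1528.511 V=58823.987

2πR = 2π·40.5 = 254.469005
per-turn = √(254.469005² + 12²) = √(64754.4745 + 144) = √64898.4745 = 254.751790
L = 6 × 254.751790 = 1528.510740
V = π·3.5² × L = 38.484510 × 1528.510740 = 58823.986854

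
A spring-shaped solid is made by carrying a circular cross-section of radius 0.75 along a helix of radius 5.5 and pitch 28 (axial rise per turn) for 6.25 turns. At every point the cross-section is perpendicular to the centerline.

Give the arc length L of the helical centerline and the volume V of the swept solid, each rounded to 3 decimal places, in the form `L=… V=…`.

L=277.983 V=491.236

2πR = 2π·5.5 = 34.557519
per-turn = √(34.557519² + 28²) = √(1194.2221 + 784) = √1978.2221 = 44.477209
L = 6.25 × 44.477209 = 277.982557
V = π·0.75² × L = 1.767146 × 277.982557 = 491.235727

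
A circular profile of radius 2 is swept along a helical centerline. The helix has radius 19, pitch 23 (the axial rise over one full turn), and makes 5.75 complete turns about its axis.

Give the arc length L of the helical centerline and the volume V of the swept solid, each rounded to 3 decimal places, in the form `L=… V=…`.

L=699.062 V=8784.668

2πR = 2π·19 = 119.380521
per-turn = √(119.380521² + 23²) = √(14251.7088 + 529) = √14780.7088 = 121.575938
L = 5.75 × 121.575938 = 699.061645
V = π·2² × L = 12.566371 × 699.061645 = 8784.667711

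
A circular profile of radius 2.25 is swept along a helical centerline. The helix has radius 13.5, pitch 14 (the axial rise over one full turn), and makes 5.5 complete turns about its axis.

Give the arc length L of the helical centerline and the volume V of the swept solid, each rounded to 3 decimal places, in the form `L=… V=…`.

L=472.838 V=7520.167

2πR = 2π·13.5 = 84.823002
per-turn = √(84.823002² + 14²) = √(7194.9416 + 196) = √7390.9416 = 85.970586
L = 5.5 × 85.970586 = 472.838221
V = π·2.25² × L = 15.904313 × 472.838221 = 7520.166982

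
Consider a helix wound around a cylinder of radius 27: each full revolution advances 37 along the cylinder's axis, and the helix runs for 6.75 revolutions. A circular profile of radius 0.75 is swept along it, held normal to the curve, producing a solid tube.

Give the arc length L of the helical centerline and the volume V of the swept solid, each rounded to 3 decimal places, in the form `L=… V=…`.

L=1172.030 V=2071.147

2πR = 2π·27 = 169.646003
per-turn = √(169.646003² + 37²) = √(28779.7664 + 1369) = √30148.7664 = 173.634001
L = 6.75 × 173.634001 = 1172.029509
V = π·0.75² × L = 1.767146 × 1172.029509 = 2071.147104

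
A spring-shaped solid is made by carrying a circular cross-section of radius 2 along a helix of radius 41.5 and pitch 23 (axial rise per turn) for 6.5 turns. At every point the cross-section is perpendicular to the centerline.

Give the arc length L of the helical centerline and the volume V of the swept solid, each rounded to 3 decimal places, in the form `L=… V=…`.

2πR = 2π·41.5 = 260.752190
per-turn = √(260.752190² + 23²) = √(67991.7047 + 529) = √68520.7047 = 261.764598
L = 6.5 × 261.764598 = 1701.469886
V = π·2² × L = 12.566371 × 1701.469886 = 21381.301182

L=1701.470 V=21381.301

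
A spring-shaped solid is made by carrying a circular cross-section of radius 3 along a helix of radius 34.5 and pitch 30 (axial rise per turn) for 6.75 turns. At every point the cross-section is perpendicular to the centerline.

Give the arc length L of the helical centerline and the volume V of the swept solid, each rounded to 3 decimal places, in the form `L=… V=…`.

2πR = 2π·34.5 = 216.769893
per-turn = √(216.769893² + 30²) = √(46989.1866 + 900) = √47889.1866 = 218.835981
L = 6.75 × 218.835981 = 1477.142871
V = π·3² × L = 28.274334 × 1477.142871 = 41765.230736

L=1477.143 V=41765.231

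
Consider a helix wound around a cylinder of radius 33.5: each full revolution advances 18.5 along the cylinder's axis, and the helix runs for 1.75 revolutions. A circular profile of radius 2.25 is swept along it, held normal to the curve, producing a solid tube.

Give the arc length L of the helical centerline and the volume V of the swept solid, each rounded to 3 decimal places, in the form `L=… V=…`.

L=369.772 V=5880.966

2πR = 2π·33.5 = 210.486708
per-turn = √(210.486708² + 18.5²) = √(44304.6542 + 342.25) = √44646.9042 = 211.298140
L = 1.75 × 211.298140 = 369.771746
V = π·2.25² × L = 15.904313 × 369.771746 = 5880.965513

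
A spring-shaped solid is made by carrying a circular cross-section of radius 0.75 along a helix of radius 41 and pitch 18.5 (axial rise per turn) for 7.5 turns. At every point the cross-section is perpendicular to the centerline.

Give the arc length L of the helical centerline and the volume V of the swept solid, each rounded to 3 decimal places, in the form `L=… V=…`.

L=1937.055 V=3423.059

2πR = 2π·41 = 257.610598
per-turn = √(257.610598² + 18.5²) = √(66363.2200 + 342.25) = √66705.4700 = 258.274021
L = 7.5 × 258.274021 = 1937.055159
V = π·0.75² × L = 1.767146 × 1937.055159 = 3423.059019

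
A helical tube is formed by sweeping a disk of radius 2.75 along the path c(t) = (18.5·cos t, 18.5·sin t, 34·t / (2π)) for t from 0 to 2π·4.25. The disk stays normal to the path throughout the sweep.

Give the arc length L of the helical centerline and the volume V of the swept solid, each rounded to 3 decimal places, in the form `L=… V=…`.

2πR = 2π·18.5 = 116.238928
per-turn = √(116.238928² + 34²) = √(13511.4884 + 1156) = √14667.4884 = 121.109407
L = 4.25 × 121.109407 = 514.714979
V = π·2.75² × L = 23.758294 × 514.714979 = 12228.750027

L=514.715 V=12228.750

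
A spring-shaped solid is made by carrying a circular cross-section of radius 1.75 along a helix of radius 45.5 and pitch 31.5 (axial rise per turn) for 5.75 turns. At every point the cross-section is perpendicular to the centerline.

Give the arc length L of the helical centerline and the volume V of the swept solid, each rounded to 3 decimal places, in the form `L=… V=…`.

L=1653.787 V=15911.294

2πR = 2π·45.5 = 285.884931
per-turn = √(285.884931² + 31.5²) = √(81730.1940 + 992.25) = √82722.4440 = 287.615097
L = 5.75 × 287.615097 = 1653.786808
V = π·1.75² × L = 9.621128 × 1653.786808 = 15911.293740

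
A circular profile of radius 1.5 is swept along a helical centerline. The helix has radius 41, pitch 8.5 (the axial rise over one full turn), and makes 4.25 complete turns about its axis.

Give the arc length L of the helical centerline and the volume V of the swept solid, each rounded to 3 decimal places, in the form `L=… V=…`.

2πR = 2π·41 = 257.610598
per-turn = √(257.610598² + 8.5²) = √(66363.2200 + 72.25) = √66435.4700 = 257.750790
L = 4.25 × 257.750790 = 1095.440860
V = π·1.5² × L = 7.068583 × 1095.440860 = 7743.215153

L=1095.441 V=7743.215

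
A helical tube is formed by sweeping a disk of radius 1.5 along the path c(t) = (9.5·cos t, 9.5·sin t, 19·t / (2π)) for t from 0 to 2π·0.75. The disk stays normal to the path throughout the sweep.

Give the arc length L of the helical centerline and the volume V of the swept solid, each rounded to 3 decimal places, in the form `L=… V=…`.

2πR = 2π·9.5 = 59.690260
per-turn = √(59.690260² + 19²) = √(3562.9272 + 361) = √3923.9272 = 62.641258
L = 0.75 × 62.641258 = 46.980943
V = π·1.5² × L = 7.068583 × 46.980943 = 332.088720

L=46.981 V=332.089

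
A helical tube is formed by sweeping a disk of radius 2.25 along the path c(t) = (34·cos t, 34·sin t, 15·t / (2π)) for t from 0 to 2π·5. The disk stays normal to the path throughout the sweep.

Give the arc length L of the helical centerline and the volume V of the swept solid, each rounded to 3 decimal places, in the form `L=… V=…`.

2πR = 2π·34 = 213.628300
per-turn = √(213.628300² + 15²) = √(45637.0508 + 225) = √45862.0508 = 214.154269
L = 5 × 214.154269 = 1070.771343
V = π·2.25² × L = 15.904313 × 1070.771343 = 17029.882384

L=1070.771 V=17029.882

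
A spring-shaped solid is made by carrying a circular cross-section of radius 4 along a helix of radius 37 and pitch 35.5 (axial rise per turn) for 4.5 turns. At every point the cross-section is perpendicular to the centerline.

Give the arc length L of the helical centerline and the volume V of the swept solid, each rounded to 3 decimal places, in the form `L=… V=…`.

2πR = 2π·37 = 232.477856
per-turn = √(232.477856² + 35.5²) = √(54045.9537 + 1260.25) = √55306.2037 = 235.172710
L = 4.5 × 235.172710 = 1058.277197
V = π·4² × L = 50.265482 × 1058.277197 = 53194.813863

L=1058.277 V=53194.814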